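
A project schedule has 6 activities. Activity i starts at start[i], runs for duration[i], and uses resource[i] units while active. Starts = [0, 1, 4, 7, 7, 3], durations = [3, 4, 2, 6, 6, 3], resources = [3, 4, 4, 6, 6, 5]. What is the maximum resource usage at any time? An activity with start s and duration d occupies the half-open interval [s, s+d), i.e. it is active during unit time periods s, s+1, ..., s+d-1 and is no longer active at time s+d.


Each activity i is active on [start_i, start_i + duration_i).
Compute total resource usage per time slot:
  t=0: active resources = [3], total = 3
  t=1: active resources = [3, 4], total = 7
  t=2: active resources = [3, 4], total = 7
  t=3: active resources = [4, 5], total = 9
  t=4: active resources = [4, 4, 5], total = 13
  t=5: active resources = [4, 5], total = 9
  t=6: active resources = [], total = 0
  t=7: active resources = [6, 6], total = 12
  t=8: active resources = [6, 6], total = 12
  t=9: active resources = [6, 6], total = 12
  t=10: active resources = [6, 6], total = 12
  t=11: active resources = [6, 6], total = 12
  t=12: active resources = [6, 6], total = 12
Peak resource demand = 13

13


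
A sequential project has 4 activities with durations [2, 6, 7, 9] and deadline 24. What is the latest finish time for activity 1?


LF(activity 1) = deadline - sum of successor durations
Successors: activities 2 through 4 with durations [6, 7, 9]
Sum of successor durations = 22
LF = 24 - 22 = 2

2


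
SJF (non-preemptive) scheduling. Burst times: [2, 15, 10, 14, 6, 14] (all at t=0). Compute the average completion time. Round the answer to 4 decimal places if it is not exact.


SJF order (ascending): [2, 6, 10, 14, 14, 15]
Completion times:
  Job 1: burst=2, C=2
  Job 2: burst=6, C=8
  Job 3: burst=10, C=18
  Job 4: burst=14, C=32
  Job 5: burst=14, C=46
  Job 6: burst=15, C=61
Average completion = 167/6 = 27.8333

27.8333


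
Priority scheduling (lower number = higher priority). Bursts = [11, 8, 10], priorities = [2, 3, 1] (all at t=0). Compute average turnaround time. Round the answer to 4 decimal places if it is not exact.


Sort by priority (ascending = highest first):
Order: [(1, 10), (2, 11), (3, 8)]
Completion times:
  Priority 1, burst=10, C=10
  Priority 2, burst=11, C=21
  Priority 3, burst=8, C=29
Average turnaround = 60/3 = 20.0

20.0


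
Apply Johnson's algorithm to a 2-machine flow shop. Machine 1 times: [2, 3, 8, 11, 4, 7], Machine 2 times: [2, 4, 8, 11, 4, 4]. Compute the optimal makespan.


Apply Johnson's rule:
  Group 1 (a <= b): [(1, 2, 2), (2, 3, 4), (5, 4, 4), (3, 8, 8), (4, 11, 11)]
  Group 2 (a > b): [(6, 7, 4)]
Optimal job order: [1, 2, 5, 3, 4, 6]
Schedule:
  Job 1: M1 done at 2, M2 done at 4
  Job 2: M1 done at 5, M2 done at 9
  Job 5: M1 done at 9, M2 done at 13
  Job 3: M1 done at 17, M2 done at 25
  Job 4: M1 done at 28, M2 done at 39
  Job 6: M1 done at 35, M2 done at 43
Makespan = 43

43


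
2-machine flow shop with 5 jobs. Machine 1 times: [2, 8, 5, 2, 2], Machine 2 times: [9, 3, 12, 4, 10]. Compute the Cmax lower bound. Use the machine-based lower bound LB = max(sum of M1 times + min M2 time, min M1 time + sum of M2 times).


LB1 = sum(M1 times) + min(M2 times) = 19 + 3 = 22
LB2 = min(M1 times) + sum(M2 times) = 2 + 38 = 40
Lower bound = max(LB1, LB2) = max(22, 40) = 40

40


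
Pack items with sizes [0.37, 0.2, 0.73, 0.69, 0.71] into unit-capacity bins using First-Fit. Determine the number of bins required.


Place items sequentially using First-Fit:
  Item 0.37 -> new Bin 1
  Item 0.2 -> Bin 1 (now 0.57)
  Item 0.73 -> new Bin 2
  Item 0.69 -> new Bin 3
  Item 0.71 -> new Bin 4
Total bins used = 4

4


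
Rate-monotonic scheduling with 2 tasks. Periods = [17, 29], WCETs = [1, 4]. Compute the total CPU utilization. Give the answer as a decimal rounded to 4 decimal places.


Compute individual utilizations (exact fractions):
  Task 1: C/T = 1/17 (approx. 0.0588)
  Task 2: C/T = 4/29 (approx. 0.1379)
Total utilization U = 1/17 + 4/29 = 97/493
Rounded to 4 decimal places: U = 0.1968
RM (Liu & Layland) bound for 2 tasks = 0.828427; compare with U = 97/493 (approx. 0.196755)
U <= bound, so schedulable by RM sufficient condition.

0.1968


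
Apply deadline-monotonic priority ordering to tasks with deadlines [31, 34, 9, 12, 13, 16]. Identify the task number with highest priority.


Sort tasks by relative deadline (ascending):
  Task 3: deadline = 9
  Task 4: deadline = 12
  Task 5: deadline = 13
  Task 6: deadline = 16
  Task 1: deadline = 31
  Task 2: deadline = 34
Priority order (highest first): [3, 4, 5, 6, 1, 2]
Highest priority task = 3

3


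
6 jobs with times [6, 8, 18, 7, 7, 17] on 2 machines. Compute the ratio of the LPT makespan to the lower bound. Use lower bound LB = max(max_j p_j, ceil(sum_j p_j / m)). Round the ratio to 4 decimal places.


LPT order: [18, 17, 8, 7, 7, 6]
Machine loads after assignment: [32, 31]
LPT makespan = 32
Lower bound = max(max_job, ceil(total/2)) = max(18, 32) = 32
Ratio = 32 / 32 = 1.0

1.0


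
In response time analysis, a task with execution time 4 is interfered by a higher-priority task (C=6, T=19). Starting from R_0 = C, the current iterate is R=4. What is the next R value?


R_next = C + ceil(R_prev / T_hp) * C_hp
ceil(4 / 19) = ceil(0.2105) = 1
Interference = 1 * 6 = 6
R_next = 4 + 6 = 10

10


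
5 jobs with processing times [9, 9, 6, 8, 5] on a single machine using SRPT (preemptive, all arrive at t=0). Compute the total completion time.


Since all jobs arrive at t=0, SRPT equals SPT ordering.
SPT order: [5, 6, 8, 9, 9]
Completion times:
  Job 1: p=5, C=5
  Job 2: p=6, C=11
  Job 3: p=8, C=19
  Job 4: p=9, C=28
  Job 5: p=9, C=37
Total completion time = 5 + 11 + 19 + 28 + 37 = 100

100


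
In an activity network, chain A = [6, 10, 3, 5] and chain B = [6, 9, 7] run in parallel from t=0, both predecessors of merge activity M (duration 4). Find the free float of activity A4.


ES(A4) = sum of predecessors on chain A = 19
EF(A4) = ES + duration = 19 + 5 = 24
Successor of A4 is M. ES(M) = max(sum(A), sum(B)) = max(24, 22) = 24
Free float = ES(successor) - EF(current) = 24 - 24 = 0

0


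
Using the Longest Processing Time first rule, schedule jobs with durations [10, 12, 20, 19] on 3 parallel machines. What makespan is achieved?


Sort jobs in decreasing order (LPT): [20, 19, 12, 10]
Assign each job to the least loaded machine:
  Machine 1: jobs [20], load = 20
  Machine 2: jobs [19], load = 19
  Machine 3: jobs [12, 10], load = 22
Makespan = max load = 22

22


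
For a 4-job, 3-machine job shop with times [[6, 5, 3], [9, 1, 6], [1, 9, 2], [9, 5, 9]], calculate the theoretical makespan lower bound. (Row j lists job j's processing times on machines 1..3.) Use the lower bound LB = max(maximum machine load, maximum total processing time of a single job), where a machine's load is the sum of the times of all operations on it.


Machine loads:
  Machine 1: 6 + 9 + 1 + 9 = 25
  Machine 2: 5 + 1 + 9 + 5 = 20
  Machine 3: 3 + 6 + 2 + 9 = 20
Max machine load = 25
Job totals:
  Job 1: 14
  Job 2: 16
  Job 3: 12
  Job 4: 23
Max job total = 23
Lower bound = max(25, 23) = 25

25


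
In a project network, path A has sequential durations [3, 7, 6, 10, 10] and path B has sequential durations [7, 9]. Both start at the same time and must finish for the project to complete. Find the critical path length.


Path A total = 3 + 7 + 6 + 10 + 10 = 36
Path B total = 7 + 9 = 16
Critical path = longest path = max(36, 16) = 36

36


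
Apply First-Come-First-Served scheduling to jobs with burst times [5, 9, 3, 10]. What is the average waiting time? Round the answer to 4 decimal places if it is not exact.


FCFS order (as given): [5, 9, 3, 10]
Waiting times:
  Job 1: wait = 0
  Job 2: wait = 5
  Job 3: wait = 14
  Job 4: wait = 17
Sum of waiting times = 36
Average waiting time = 36/4 = 9.0

9.0


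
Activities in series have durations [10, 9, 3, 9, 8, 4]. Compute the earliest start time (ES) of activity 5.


Activity 5 starts after activities 1 through 4 complete.
Predecessor durations: [10, 9, 3, 9]
ES = 10 + 9 + 3 + 9 = 31

31


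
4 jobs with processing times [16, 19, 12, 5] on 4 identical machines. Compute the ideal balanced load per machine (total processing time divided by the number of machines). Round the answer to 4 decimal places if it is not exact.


Total processing time = 16 + 19 + 12 + 5 = 52
Number of machines = 4
Ideal balanced load = 52 / 4 = 13.0

13.0


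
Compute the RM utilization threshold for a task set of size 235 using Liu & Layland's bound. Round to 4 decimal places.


Compute 2^(1/235) = 1.0029539167
Subtract 1: 1.0029539167 - 1 = 0.0029539167
Multiply by n: 235 * 0.0029539167 = 0.6941704245
Round to 4 dp: 0.6942

0.6942


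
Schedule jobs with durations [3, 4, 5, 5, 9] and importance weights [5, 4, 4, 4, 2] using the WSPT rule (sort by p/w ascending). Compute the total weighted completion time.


Compute p/w ratios and sort ascending (WSPT): [(3, 5), (4, 4), (5, 4), (5, 4), (9, 2)]
Compute weighted completion times:
  Job (p=3,w=5): C=3, w*C=5*3=15
  Job (p=4,w=4): C=7, w*C=4*7=28
  Job (p=5,w=4): C=12, w*C=4*12=48
  Job (p=5,w=4): C=17, w*C=4*17=68
  Job (p=9,w=2): C=26, w*C=2*26=52
Total weighted completion time = 211

211


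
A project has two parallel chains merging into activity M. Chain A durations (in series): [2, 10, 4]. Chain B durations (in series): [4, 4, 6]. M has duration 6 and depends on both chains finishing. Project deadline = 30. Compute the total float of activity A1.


Forward pass: ES(A1) = sum of predecessors on chain A = 0
EF = ES + duration = 0 + 2 = 2
Backward pass: LF(M) = deadline = 30; LS(M) = 30 - 6 = 24
LF(A1) = LS(M) - sum(successors on chain A) = 24 - 14 = 10
LS = LF - duration = 10 - 2 = 8
Total float = LS - ES = 8 - 0 = 8

8


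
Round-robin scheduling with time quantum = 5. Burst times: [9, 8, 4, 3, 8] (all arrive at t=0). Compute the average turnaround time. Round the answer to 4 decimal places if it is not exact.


Time quantum = 5
Execution trace:
  J1 runs 5 units, time = 5
  J2 runs 5 units, time = 10
  J3 runs 4 units, time = 14
  J4 runs 3 units, time = 17
  J5 runs 5 units, time = 22
  J1 runs 4 units, time = 26
  J2 runs 3 units, time = 29
  J5 runs 3 units, time = 32
Finish times: [26, 29, 14, 17, 32]
Average turnaround = 118/5 = 23.6

23.6


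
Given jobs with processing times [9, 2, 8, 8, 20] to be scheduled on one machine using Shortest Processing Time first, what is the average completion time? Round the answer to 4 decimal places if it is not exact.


Sort jobs by processing time (SPT order): [2, 8, 8, 9, 20]
Compute completion times sequentially:
  Job 1: processing = 2, completes at 2
  Job 2: processing = 8, completes at 10
  Job 3: processing = 8, completes at 18
  Job 4: processing = 9, completes at 27
  Job 5: processing = 20, completes at 47
Sum of completion times = 104
Average completion time = 104/5 = 20.8

20.8


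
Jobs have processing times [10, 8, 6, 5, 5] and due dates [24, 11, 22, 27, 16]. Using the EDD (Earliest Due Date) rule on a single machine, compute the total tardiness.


Sort by due date (EDD order): [(8, 11), (5, 16), (6, 22), (10, 24), (5, 27)]
Compute completion times and tardiness:
  Job 1: p=8, d=11, C=8, tardiness=max(0,8-11)=0
  Job 2: p=5, d=16, C=13, tardiness=max(0,13-16)=0
  Job 3: p=6, d=22, C=19, tardiness=max(0,19-22)=0
  Job 4: p=10, d=24, C=29, tardiness=max(0,29-24)=5
  Job 5: p=5, d=27, C=34, tardiness=max(0,34-27)=7
Total tardiness = 12

12


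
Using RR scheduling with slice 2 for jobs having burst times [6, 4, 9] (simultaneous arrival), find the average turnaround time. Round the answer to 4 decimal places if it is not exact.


Time quantum = 2
Execution trace:
  J1 runs 2 units, time = 2
  J2 runs 2 units, time = 4
  J3 runs 2 units, time = 6
  J1 runs 2 units, time = 8
  J2 runs 2 units, time = 10
  J3 runs 2 units, time = 12
  J1 runs 2 units, time = 14
  J3 runs 2 units, time = 16
  J3 runs 2 units, time = 18
  J3 runs 1 units, time = 19
Finish times: [14, 10, 19]
Average turnaround = 43/3 = 14.3333

14.3333


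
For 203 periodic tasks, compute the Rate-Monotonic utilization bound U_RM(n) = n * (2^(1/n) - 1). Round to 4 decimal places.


Compute 2^(1/203) = 1.0034203542
Subtract 1: 1.0034203542 - 1 = 0.0034203542
Multiply by n: 203 * 0.0034203542 = 0.6943319026
Round to 4 dp: 0.6943

0.6943


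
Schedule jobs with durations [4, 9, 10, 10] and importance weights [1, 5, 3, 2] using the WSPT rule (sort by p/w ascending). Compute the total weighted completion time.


Compute p/w ratios and sort ascending (WSPT): [(9, 5), (10, 3), (4, 1), (10, 2)]
Compute weighted completion times:
  Job (p=9,w=5): C=9, w*C=5*9=45
  Job (p=10,w=3): C=19, w*C=3*19=57
  Job (p=4,w=1): C=23, w*C=1*23=23
  Job (p=10,w=2): C=33, w*C=2*33=66
Total weighted completion time = 191

191


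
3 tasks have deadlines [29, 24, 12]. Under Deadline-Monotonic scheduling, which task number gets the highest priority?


Sort tasks by relative deadline (ascending):
  Task 3: deadline = 12
  Task 2: deadline = 24
  Task 1: deadline = 29
Priority order (highest first): [3, 2, 1]
Highest priority task = 3

3


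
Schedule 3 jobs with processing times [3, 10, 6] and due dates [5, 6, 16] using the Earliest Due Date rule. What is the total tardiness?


Sort by due date (EDD order): [(3, 5), (10, 6), (6, 16)]
Compute completion times and tardiness:
  Job 1: p=3, d=5, C=3, tardiness=max(0,3-5)=0
  Job 2: p=10, d=6, C=13, tardiness=max(0,13-6)=7
  Job 3: p=6, d=16, C=19, tardiness=max(0,19-16)=3
Total tardiness = 10

10


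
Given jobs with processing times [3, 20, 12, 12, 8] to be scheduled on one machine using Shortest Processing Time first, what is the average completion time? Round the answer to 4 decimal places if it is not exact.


Sort jobs by processing time (SPT order): [3, 8, 12, 12, 20]
Compute completion times sequentially:
  Job 1: processing = 3, completes at 3
  Job 2: processing = 8, completes at 11
  Job 3: processing = 12, completes at 23
  Job 4: processing = 12, completes at 35
  Job 5: processing = 20, completes at 55
Sum of completion times = 127
Average completion time = 127/5 = 25.4

25.4


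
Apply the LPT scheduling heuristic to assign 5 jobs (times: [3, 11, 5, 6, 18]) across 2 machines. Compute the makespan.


Sort jobs in decreasing order (LPT): [18, 11, 6, 5, 3]
Assign each job to the least loaded machine:
  Machine 1: jobs [18, 3], load = 21
  Machine 2: jobs [11, 6, 5], load = 22
Makespan = max load = 22

22


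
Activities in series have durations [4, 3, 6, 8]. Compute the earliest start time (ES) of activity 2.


Activity 2 starts after activities 1 through 1 complete.
Predecessor durations: [4]
ES = 4 = 4

4


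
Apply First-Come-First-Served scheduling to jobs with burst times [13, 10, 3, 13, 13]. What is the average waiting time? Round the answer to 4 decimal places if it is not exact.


FCFS order (as given): [13, 10, 3, 13, 13]
Waiting times:
  Job 1: wait = 0
  Job 2: wait = 13
  Job 3: wait = 23
  Job 4: wait = 26
  Job 5: wait = 39
Sum of waiting times = 101
Average waiting time = 101/5 = 20.2

20.2


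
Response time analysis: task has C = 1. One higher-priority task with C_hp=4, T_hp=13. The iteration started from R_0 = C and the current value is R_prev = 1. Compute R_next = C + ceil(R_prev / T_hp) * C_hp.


R_next = C + ceil(R_prev / T_hp) * C_hp
ceil(1 / 13) = ceil(0.0769) = 1
Interference = 1 * 4 = 4
R_next = 1 + 4 = 5

5


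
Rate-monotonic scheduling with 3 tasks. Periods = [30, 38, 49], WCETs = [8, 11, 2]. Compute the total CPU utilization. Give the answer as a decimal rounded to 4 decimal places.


Compute individual utilizations (exact fractions):
  Task 1: C/T = 8/30 = 4/15 (approx. 0.2667)
  Task 2: C/T = 11/38 (approx. 0.2895)
  Task 3: C/T = 2/49 (approx. 0.0408)
Total utilization U = 4/15 + 11/38 + 2/49 = 16673/27930
Rounded to 4 decimal places: U = 0.5970
RM (Liu & Layland) bound for 3 tasks = 0.779763; compare with U = 16673/27930 (approx. 0.596957)
U <= bound, so schedulable by RM sufficient condition.

0.5970


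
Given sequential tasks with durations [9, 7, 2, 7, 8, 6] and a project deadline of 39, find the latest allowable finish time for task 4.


LF(activity 4) = deadline - sum of successor durations
Successors: activities 5 through 6 with durations [8, 6]
Sum of successor durations = 14
LF = 39 - 14 = 25

25


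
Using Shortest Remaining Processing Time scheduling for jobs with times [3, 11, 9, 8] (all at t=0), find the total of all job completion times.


Since all jobs arrive at t=0, SRPT equals SPT ordering.
SPT order: [3, 8, 9, 11]
Completion times:
  Job 1: p=3, C=3
  Job 2: p=8, C=11
  Job 3: p=9, C=20
  Job 4: p=11, C=31
Total completion time = 3 + 11 + 20 + 31 = 65

65


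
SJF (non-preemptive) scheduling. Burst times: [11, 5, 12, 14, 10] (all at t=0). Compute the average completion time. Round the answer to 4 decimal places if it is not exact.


SJF order (ascending): [5, 10, 11, 12, 14]
Completion times:
  Job 1: burst=5, C=5
  Job 2: burst=10, C=15
  Job 3: burst=11, C=26
  Job 4: burst=12, C=38
  Job 5: burst=14, C=52
Average completion = 136/5 = 27.2

27.2


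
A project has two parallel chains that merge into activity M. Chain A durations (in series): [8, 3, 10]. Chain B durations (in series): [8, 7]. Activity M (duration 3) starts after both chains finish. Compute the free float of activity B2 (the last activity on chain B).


ES(B2) = sum of predecessors on chain B = 8
EF(B2) = ES + duration = 8 + 7 = 15
Successor of B2 is M. ES(M) = max(sum(A), sum(B)) = max(21, 15) = 21
Free float = ES(successor) - EF(current) = 21 - 15 = 6

6


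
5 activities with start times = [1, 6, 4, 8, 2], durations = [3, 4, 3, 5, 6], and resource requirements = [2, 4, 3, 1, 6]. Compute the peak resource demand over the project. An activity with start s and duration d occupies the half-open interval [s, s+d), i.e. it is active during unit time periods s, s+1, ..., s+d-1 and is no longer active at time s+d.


Each activity i is active on [start_i, start_i + duration_i).
Compute total resource usage per time slot:
  t=0: active resources = [], total = 0
  t=1: active resources = [2], total = 2
  t=2: active resources = [2, 6], total = 8
  t=3: active resources = [2, 6], total = 8
  t=4: active resources = [3, 6], total = 9
  t=5: active resources = [3, 6], total = 9
  t=6: active resources = [4, 3, 6], total = 13
  t=7: active resources = [4, 6], total = 10
  t=8: active resources = [4, 1], total = 5
  t=9: active resources = [4, 1], total = 5
  t=10: active resources = [1], total = 1
  t=11: active resources = [1], total = 1
  t=12: active resources = [1], total = 1
Peak resource demand = 13

13


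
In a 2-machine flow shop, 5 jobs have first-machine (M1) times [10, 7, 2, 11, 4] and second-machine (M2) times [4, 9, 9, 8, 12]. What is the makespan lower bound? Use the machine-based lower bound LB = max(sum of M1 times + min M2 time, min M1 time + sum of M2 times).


LB1 = sum(M1 times) + min(M2 times) = 34 + 4 = 38
LB2 = min(M1 times) + sum(M2 times) = 2 + 42 = 44
Lower bound = max(LB1, LB2) = max(38, 44) = 44

44


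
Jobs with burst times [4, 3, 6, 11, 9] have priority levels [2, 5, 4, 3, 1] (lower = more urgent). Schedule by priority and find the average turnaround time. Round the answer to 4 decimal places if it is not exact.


Sort by priority (ascending = highest first):
Order: [(1, 9), (2, 4), (3, 11), (4, 6), (5, 3)]
Completion times:
  Priority 1, burst=9, C=9
  Priority 2, burst=4, C=13
  Priority 3, burst=11, C=24
  Priority 4, burst=6, C=30
  Priority 5, burst=3, C=33
Average turnaround = 109/5 = 21.8

21.8


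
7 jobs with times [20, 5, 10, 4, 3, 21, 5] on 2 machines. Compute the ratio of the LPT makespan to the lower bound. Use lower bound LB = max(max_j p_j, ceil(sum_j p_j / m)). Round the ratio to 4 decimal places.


LPT order: [21, 20, 10, 5, 5, 4, 3]
Machine loads after assignment: [34, 34]
LPT makespan = 34
Lower bound = max(max_job, ceil(total/2)) = max(21, 34) = 34
Ratio = 34 / 34 = 1.0

1.0


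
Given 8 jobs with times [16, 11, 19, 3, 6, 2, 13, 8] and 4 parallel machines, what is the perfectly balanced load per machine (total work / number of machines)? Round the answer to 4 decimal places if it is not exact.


Total processing time = 16 + 11 + 19 + 3 + 6 + 2 + 13 + 8 = 78
Number of machines = 4
Ideal balanced load = 78 / 4 = 19.5

19.5


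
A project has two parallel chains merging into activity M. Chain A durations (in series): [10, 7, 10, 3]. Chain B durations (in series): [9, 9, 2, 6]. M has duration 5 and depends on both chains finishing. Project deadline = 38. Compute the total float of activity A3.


Forward pass: ES(A3) = sum of predecessors on chain A = 17
EF = ES + duration = 17 + 10 = 27
Backward pass: LF(M) = deadline = 38; LS(M) = 38 - 5 = 33
LF(A3) = LS(M) - sum(successors on chain A) = 33 - 3 = 30
LS = LF - duration = 30 - 10 = 20
Total float = LS - ES = 20 - 17 = 3

3


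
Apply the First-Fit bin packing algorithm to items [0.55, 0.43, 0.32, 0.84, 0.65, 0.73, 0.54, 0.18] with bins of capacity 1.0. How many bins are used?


Place items sequentially using First-Fit:
  Item 0.55 -> new Bin 1
  Item 0.43 -> Bin 1 (now 0.98)
  Item 0.32 -> new Bin 2
  Item 0.84 -> new Bin 3
  Item 0.65 -> Bin 2 (now 0.97)
  Item 0.73 -> new Bin 4
  Item 0.54 -> new Bin 5
  Item 0.18 -> Bin 4 (now 0.91)
Total bins used = 5

5


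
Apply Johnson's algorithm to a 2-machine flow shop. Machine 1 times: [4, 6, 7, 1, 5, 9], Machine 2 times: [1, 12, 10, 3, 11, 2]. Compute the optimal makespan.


Apply Johnson's rule:
  Group 1 (a <= b): [(4, 1, 3), (5, 5, 11), (2, 6, 12), (3, 7, 10)]
  Group 2 (a > b): [(6, 9, 2), (1, 4, 1)]
Optimal job order: [4, 5, 2, 3, 6, 1]
Schedule:
  Job 4: M1 done at 1, M2 done at 4
  Job 5: M1 done at 6, M2 done at 17
  Job 2: M1 done at 12, M2 done at 29
  Job 3: M1 done at 19, M2 done at 39
  Job 6: M1 done at 28, M2 done at 41
  Job 1: M1 done at 32, M2 done at 42
Makespan = 42

42


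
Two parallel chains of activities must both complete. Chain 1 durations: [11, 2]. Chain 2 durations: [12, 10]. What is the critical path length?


Path A total = 11 + 2 = 13
Path B total = 12 + 10 = 22
Critical path = longest path = max(13, 22) = 22

22


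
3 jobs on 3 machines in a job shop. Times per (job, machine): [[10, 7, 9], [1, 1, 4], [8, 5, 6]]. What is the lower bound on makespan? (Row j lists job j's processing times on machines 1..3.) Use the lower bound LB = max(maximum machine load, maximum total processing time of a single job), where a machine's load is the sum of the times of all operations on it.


Machine loads:
  Machine 1: 10 + 1 + 8 = 19
  Machine 2: 7 + 1 + 5 = 13
  Machine 3: 9 + 4 + 6 = 19
Max machine load = 19
Job totals:
  Job 1: 26
  Job 2: 6
  Job 3: 19
Max job total = 26
Lower bound = max(19, 26) = 26

26


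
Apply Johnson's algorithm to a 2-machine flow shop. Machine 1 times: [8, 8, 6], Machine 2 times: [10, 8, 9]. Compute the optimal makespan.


Apply Johnson's rule:
  Group 1 (a <= b): [(3, 6, 9), (1, 8, 10), (2, 8, 8)]
  Group 2 (a > b): []
Optimal job order: [3, 1, 2]
Schedule:
  Job 3: M1 done at 6, M2 done at 15
  Job 1: M1 done at 14, M2 done at 25
  Job 2: M1 done at 22, M2 done at 33
Makespan = 33

33


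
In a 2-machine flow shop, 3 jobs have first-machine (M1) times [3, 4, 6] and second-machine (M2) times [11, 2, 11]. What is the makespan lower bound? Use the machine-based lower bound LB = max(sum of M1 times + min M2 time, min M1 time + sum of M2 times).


LB1 = sum(M1 times) + min(M2 times) = 13 + 2 = 15
LB2 = min(M1 times) + sum(M2 times) = 3 + 24 = 27
Lower bound = max(LB1, LB2) = max(15, 27) = 27

27


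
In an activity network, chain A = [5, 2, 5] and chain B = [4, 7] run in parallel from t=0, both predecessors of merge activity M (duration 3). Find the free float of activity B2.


ES(B2) = sum of predecessors on chain B = 4
EF(B2) = ES + duration = 4 + 7 = 11
Successor of B2 is M. ES(M) = max(sum(A), sum(B)) = max(12, 11) = 12
Free float = ES(successor) - EF(current) = 12 - 11 = 1

1


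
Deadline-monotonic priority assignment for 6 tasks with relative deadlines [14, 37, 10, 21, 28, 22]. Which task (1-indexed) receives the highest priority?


Sort tasks by relative deadline (ascending):
  Task 3: deadline = 10
  Task 1: deadline = 14
  Task 4: deadline = 21
  Task 6: deadline = 22
  Task 5: deadline = 28
  Task 2: deadline = 37
Priority order (highest first): [3, 1, 4, 6, 5, 2]
Highest priority task = 3

3


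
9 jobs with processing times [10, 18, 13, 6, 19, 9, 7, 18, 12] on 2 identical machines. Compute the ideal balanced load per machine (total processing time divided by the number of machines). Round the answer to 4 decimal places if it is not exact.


Total processing time = 10 + 18 + 13 + 6 + 19 + 9 + 7 + 18 + 12 = 112
Number of machines = 2
Ideal balanced load = 112 / 2 = 56.0

56.0


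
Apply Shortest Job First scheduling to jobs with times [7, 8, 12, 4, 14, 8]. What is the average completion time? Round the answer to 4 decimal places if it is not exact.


SJF order (ascending): [4, 7, 8, 8, 12, 14]
Completion times:
  Job 1: burst=4, C=4
  Job 2: burst=7, C=11
  Job 3: burst=8, C=19
  Job 4: burst=8, C=27
  Job 5: burst=12, C=39
  Job 6: burst=14, C=53
Average completion = 153/6 = 25.5

25.5


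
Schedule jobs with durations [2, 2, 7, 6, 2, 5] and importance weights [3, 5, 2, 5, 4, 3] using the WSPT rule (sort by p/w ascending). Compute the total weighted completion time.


Compute p/w ratios and sort ascending (WSPT): [(2, 5), (2, 4), (2, 3), (6, 5), (5, 3), (7, 2)]
Compute weighted completion times:
  Job (p=2,w=5): C=2, w*C=5*2=10
  Job (p=2,w=4): C=4, w*C=4*4=16
  Job (p=2,w=3): C=6, w*C=3*6=18
  Job (p=6,w=5): C=12, w*C=5*12=60
  Job (p=5,w=3): C=17, w*C=3*17=51
  Job (p=7,w=2): C=24, w*C=2*24=48
Total weighted completion time = 203

203


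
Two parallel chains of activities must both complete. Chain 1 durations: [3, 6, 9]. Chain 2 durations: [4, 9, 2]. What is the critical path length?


Path A total = 3 + 6 + 9 = 18
Path B total = 4 + 9 + 2 = 15
Critical path = longest path = max(18, 15) = 18

18


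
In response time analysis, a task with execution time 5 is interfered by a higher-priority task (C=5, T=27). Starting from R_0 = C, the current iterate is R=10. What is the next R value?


R_next = C + ceil(R_prev / T_hp) * C_hp
ceil(10 / 27) = ceil(0.3704) = 1
Interference = 1 * 5 = 5
R_next = 5 + 5 = 10
R_next = R_prev, so the iteration has converged (response time = 10).

10


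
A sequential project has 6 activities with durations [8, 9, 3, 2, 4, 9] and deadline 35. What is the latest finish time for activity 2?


LF(activity 2) = deadline - sum of successor durations
Successors: activities 3 through 6 with durations [3, 2, 4, 9]
Sum of successor durations = 18
LF = 35 - 18 = 17

17


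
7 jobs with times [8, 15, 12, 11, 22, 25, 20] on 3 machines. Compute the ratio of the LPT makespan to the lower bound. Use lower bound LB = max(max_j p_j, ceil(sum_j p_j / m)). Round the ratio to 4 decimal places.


LPT order: [25, 22, 20, 15, 12, 11, 8]
Machine loads after assignment: [36, 42, 35]
LPT makespan = 42
Lower bound = max(max_job, ceil(total/3)) = max(25, 38) = 38
Ratio = 42 / 38 = 1.1053

1.1053


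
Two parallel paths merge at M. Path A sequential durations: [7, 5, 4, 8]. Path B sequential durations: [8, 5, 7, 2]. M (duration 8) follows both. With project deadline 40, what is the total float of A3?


Forward pass: ES(A3) = sum of predecessors on chain A = 12
EF = ES + duration = 12 + 4 = 16
Backward pass: LF(M) = deadline = 40; LS(M) = 40 - 8 = 32
LF(A3) = LS(M) - sum(successors on chain A) = 32 - 8 = 24
LS = LF - duration = 24 - 4 = 20
Total float = LS - ES = 20 - 12 = 8

8


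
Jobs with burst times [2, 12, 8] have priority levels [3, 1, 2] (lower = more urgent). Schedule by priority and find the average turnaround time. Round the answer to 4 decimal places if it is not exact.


Sort by priority (ascending = highest first):
Order: [(1, 12), (2, 8), (3, 2)]
Completion times:
  Priority 1, burst=12, C=12
  Priority 2, burst=8, C=20
  Priority 3, burst=2, C=22
Average turnaround = 54/3 = 18.0

18.0


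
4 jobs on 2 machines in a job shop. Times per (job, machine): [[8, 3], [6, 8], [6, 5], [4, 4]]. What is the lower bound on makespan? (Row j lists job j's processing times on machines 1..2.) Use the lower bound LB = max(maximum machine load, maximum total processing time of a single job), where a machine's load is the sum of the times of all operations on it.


Machine loads:
  Machine 1: 8 + 6 + 6 + 4 = 24
  Machine 2: 3 + 8 + 5 + 4 = 20
Max machine load = 24
Job totals:
  Job 1: 11
  Job 2: 14
  Job 3: 11
  Job 4: 8
Max job total = 14
Lower bound = max(24, 14) = 24

24


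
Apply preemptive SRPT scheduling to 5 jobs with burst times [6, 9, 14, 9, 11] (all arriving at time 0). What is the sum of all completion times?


Since all jobs arrive at t=0, SRPT equals SPT ordering.
SPT order: [6, 9, 9, 11, 14]
Completion times:
  Job 1: p=6, C=6
  Job 2: p=9, C=15
  Job 3: p=9, C=24
  Job 4: p=11, C=35
  Job 5: p=14, C=49
Total completion time = 6 + 15 + 24 + 35 + 49 = 129

129


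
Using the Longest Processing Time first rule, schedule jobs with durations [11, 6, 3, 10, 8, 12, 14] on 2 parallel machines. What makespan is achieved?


Sort jobs in decreasing order (LPT): [14, 12, 11, 10, 8, 6, 3]
Assign each job to the least loaded machine:
  Machine 1: jobs [14, 10, 6, 3], load = 33
  Machine 2: jobs [12, 11, 8], load = 31
Makespan = max load = 33

33


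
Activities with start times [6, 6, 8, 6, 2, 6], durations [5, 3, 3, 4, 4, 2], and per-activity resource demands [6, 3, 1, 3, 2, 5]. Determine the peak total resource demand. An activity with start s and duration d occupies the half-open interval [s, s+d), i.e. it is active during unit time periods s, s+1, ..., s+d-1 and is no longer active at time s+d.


Each activity i is active on [start_i, start_i + duration_i).
Compute total resource usage per time slot:
  t=0: active resources = [], total = 0
  t=1: active resources = [], total = 0
  t=2: active resources = [2], total = 2
  t=3: active resources = [2], total = 2
  t=4: active resources = [2], total = 2
  t=5: active resources = [2], total = 2
  t=6: active resources = [6, 3, 3, 5], total = 17
  t=7: active resources = [6, 3, 3, 5], total = 17
  t=8: active resources = [6, 3, 1, 3], total = 13
  t=9: active resources = [6, 1, 3], total = 10
  t=10: active resources = [6, 1], total = 7
Peak resource demand = 17

17


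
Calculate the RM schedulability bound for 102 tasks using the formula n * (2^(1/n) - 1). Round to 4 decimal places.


Compute 2^(1/102) = 1.0068187028
Subtract 1: 1.0068187028 - 1 = 0.0068187028
Multiply by n: 102 * 0.0068187028 = 0.6955076856
Round to 4 dp: 0.6955

0.6955


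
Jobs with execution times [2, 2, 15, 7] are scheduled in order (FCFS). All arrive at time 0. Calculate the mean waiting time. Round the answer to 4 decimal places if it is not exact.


FCFS order (as given): [2, 2, 15, 7]
Waiting times:
  Job 1: wait = 0
  Job 2: wait = 2
  Job 3: wait = 4
  Job 4: wait = 19
Sum of waiting times = 25
Average waiting time = 25/4 = 6.25

6.25


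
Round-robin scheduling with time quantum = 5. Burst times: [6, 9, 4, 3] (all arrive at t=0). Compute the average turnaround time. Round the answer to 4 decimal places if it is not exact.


Time quantum = 5
Execution trace:
  J1 runs 5 units, time = 5
  J2 runs 5 units, time = 10
  J3 runs 4 units, time = 14
  J4 runs 3 units, time = 17
  J1 runs 1 units, time = 18
  J2 runs 4 units, time = 22
Finish times: [18, 22, 14, 17]
Average turnaround = 71/4 = 17.75

17.75


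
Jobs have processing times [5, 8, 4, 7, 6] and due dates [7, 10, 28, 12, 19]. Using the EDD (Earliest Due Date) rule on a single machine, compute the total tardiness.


Sort by due date (EDD order): [(5, 7), (8, 10), (7, 12), (6, 19), (4, 28)]
Compute completion times and tardiness:
  Job 1: p=5, d=7, C=5, tardiness=max(0,5-7)=0
  Job 2: p=8, d=10, C=13, tardiness=max(0,13-10)=3
  Job 3: p=7, d=12, C=20, tardiness=max(0,20-12)=8
  Job 4: p=6, d=19, C=26, tardiness=max(0,26-19)=7
  Job 5: p=4, d=28, C=30, tardiness=max(0,30-28)=2
Total tardiness = 20

20


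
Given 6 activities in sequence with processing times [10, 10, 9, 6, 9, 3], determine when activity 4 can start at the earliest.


Activity 4 starts after activities 1 through 3 complete.
Predecessor durations: [10, 10, 9]
ES = 10 + 10 + 9 = 29

29


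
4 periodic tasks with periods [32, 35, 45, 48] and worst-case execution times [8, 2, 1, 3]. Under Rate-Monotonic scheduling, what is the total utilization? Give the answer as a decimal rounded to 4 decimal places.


Compute individual utilizations (exact fractions):
  Task 1: C/T = 8/32 = 1/4 (approx. 0.25)
  Task 2: C/T = 2/35 (approx. 0.0571)
  Task 3: C/T = 1/45 (approx. 0.0222)
  Task 4: C/T = 3/48 = 1/16 (approx. 0.0625)
Total utilization U = 1/4 + 2/35 + 1/45 + 1/16 = 395/1008
Rounded to 4 decimal places: U = 0.3919
RM (Liu & Layland) bound for 4 tasks = 0.756828; compare with U = 395/1008 (approx. 0.391865)
U <= bound, so schedulable by RM sufficient condition.

0.3919


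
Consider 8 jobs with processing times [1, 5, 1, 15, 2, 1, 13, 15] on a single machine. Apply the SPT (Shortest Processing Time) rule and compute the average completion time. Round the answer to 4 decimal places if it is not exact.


Sort jobs by processing time (SPT order): [1, 1, 1, 2, 5, 13, 15, 15]
Compute completion times sequentially:
  Job 1: processing = 1, completes at 1
  Job 2: processing = 1, completes at 2
  Job 3: processing = 1, completes at 3
  Job 4: processing = 2, completes at 5
  Job 5: processing = 5, completes at 10
  Job 6: processing = 13, completes at 23
  Job 7: processing = 15, completes at 38
  Job 8: processing = 15, completes at 53
Sum of completion times = 135
Average completion time = 135/8 = 16.875

16.875


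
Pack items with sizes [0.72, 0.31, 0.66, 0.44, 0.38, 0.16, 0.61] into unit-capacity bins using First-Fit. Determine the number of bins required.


Place items sequentially using First-Fit:
  Item 0.72 -> new Bin 1
  Item 0.31 -> new Bin 2
  Item 0.66 -> Bin 2 (now 0.97)
  Item 0.44 -> new Bin 3
  Item 0.38 -> Bin 3 (now 0.82)
  Item 0.16 -> Bin 1 (now 0.88)
  Item 0.61 -> new Bin 4
Total bins used = 4

4


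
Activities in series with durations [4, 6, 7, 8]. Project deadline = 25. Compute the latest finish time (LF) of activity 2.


LF(activity 2) = deadline - sum of successor durations
Successors: activities 3 through 4 with durations [7, 8]
Sum of successor durations = 15
LF = 25 - 15 = 10

10


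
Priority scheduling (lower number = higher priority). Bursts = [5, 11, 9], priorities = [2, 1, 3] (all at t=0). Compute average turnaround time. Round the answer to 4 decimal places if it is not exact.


Sort by priority (ascending = highest first):
Order: [(1, 11), (2, 5), (3, 9)]
Completion times:
  Priority 1, burst=11, C=11
  Priority 2, burst=5, C=16
  Priority 3, burst=9, C=25
Average turnaround = 52/3 = 17.3333

17.3333


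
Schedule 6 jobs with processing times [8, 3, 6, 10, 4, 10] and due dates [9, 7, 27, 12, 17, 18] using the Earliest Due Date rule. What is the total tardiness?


Sort by due date (EDD order): [(3, 7), (8, 9), (10, 12), (4, 17), (10, 18), (6, 27)]
Compute completion times and tardiness:
  Job 1: p=3, d=7, C=3, tardiness=max(0,3-7)=0
  Job 2: p=8, d=9, C=11, tardiness=max(0,11-9)=2
  Job 3: p=10, d=12, C=21, tardiness=max(0,21-12)=9
  Job 4: p=4, d=17, C=25, tardiness=max(0,25-17)=8
  Job 5: p=10, d=18, C=35, tardiness=max(0,35-18)=17
  Job 6: p=6, d=27, C=41, tardiness=max(0,41-27)=14
Total tardiness = 50

50


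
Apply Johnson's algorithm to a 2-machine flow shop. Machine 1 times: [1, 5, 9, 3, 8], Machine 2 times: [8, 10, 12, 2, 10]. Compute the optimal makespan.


Apply Johnson's rule:
  Group 1 (a <= b): [(1, 1, 8), (2, 5, 10), (5, 8, 10), (3, 9, 12)]
  Group 2 (a > b): [(4, 3, 2)]
Optimal job order: [1, 2, 5, 3, 4]
Schedule:
  Job 1: M1 done at 1, M2 done at 9
  Job 2: M1 done at 6, M2 done at 19
  Job 5: M1 done at 14, M2 done at 29
  Job 3: M1 done at 23, M2 done at 41
  Job 4: M1 done at 26, M2 done at 43
Makespan = 43

43


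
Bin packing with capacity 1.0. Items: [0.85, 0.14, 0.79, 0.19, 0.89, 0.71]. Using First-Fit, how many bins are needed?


Place items sequentially using First-Fit:
  Item 0.85 -> new Bin 1
  Item 0.14 -> Bin 1 (now 0.99)
  Item 0.79 -> new Bin 2
  Item 0.19 -> Bin 2 (now 0.98)
  Item 0.89 -> new Bin 3
  Item 0.71 -> new Bin 4
Total bins used = 4

4


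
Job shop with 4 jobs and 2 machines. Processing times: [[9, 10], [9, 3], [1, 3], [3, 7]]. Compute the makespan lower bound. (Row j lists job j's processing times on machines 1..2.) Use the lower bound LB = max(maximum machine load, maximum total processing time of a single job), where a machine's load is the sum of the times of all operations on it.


Machine loads:
  Machine 1: 9 + 9 + 1 + 3 = 22
  Machine 2: 10 + 3 + 3 + 7 = 23
Max machine load = 23
Job totals:
  Job 1: 19
  Job 2: 12
  Job 3: 4
  Job 4: 10
Max job total = 19
Lower bound = max(23, 19) = 23

23


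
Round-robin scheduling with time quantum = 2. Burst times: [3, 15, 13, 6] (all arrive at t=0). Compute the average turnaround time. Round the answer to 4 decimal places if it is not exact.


Time quantum = 2
Execution trace:
  J1 runs 2 units, time = 2
  J2 runs 2 units, time = 4
  J3 runs 2 units, time = 6
  J4 runs 2 units, time = 8
  J1 runs 1 units, time = 9
  J2 runs 2 units, time = 11
  J3 runs 2 units, time = 13
  J4 runs 2 units, time = 15
  J2 runs 2 units, time = 17
  J3 runs 2 units, time = 19
  J4 runs 2 units, time = 21
  J2 runs 2 units, time = 23
  J3 runs 2 units, time = 25
  J2 runs 2 units, time = 27
  J3 runs 2 units, time = 29
  J2 runs 2 units, time = 31
  J3 runs 2 units, time = 33
  J2 runs 2 units, time = 35
  J3 runs 1 units, time = 36
  J2 runs 1 units, time = 37
Finish times: [9, 37, 36, 21]
Average turnaround = 103/4 = 25.75

25.75


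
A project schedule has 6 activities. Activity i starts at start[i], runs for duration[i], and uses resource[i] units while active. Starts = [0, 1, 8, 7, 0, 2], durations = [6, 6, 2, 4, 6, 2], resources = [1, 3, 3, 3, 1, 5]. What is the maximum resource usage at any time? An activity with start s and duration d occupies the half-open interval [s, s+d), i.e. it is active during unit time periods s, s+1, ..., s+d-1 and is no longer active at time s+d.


Each activity i is active on [start_i, start_i + duration_i).
Compute total resource usage per time slot:
  t=0: active resources = [1, 1], total = 2
  t=1: active resources = [1, 3, 1], total = 5
  t=2: active resources = [1, 3, 1, 5], total = 10
  t=3: active resources = [1, 3, 1, 5], total = 10
  t=4: active resources = [1, 3, 1], total = 5
  t=5: active resources = [1, 3, 1], total = 5
  t=6: active resources = [3], total = 3
  t=7: active resources = [3], total = 3
  t=8: active resources = [3, 3], total = 6
  t=9: active resources = [3, 3], total = 6
  t=10: active resources = [3], total = 3
Peak resource demand = 10

10


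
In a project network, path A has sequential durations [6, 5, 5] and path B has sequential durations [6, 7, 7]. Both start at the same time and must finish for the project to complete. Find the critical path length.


Path A total = 6 + 5 + 5 = 16
Path B total = 6 + 7 + 7 = 20
Critical path = longest path = max(16, 20) = 20

20


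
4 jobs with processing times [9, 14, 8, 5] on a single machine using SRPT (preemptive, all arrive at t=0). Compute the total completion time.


Since all jobs arrive at t=0, SRPT equals SPT ordering.
SPT order: [5, 8, 9, 14]
Completion times:
  Job 1: p=5, C=5
  Job 2: p=8, C=13
  Job 3: p=9, C=22
  Job 4: p=14, C=36
Total completion time = 5 + 13 + 22 + 36 = 76

76


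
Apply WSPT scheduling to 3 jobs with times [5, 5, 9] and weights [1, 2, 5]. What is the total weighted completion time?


Compute p/w ratios and sort ascending (WSPT): [(9, 5), (5, 2), (5, 1)]
Compute weighted completion times:
  Job (p=9,w=5): C=9, w*C=5*9=45
  Job (p=5,w=2): C=14, w*C=2*14=28
  Job (p=5,w=1): C=19, w*C=1*19=19
Total weighted completion time = 92

92
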